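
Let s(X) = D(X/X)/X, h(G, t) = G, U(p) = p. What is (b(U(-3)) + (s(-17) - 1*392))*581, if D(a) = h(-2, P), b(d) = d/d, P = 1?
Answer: -3860745/17 ≈ -2.2710e+5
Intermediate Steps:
b(d) = 1
D(a) = -2
s(X) = -2/X
(b(U(-3)) + (s(-17) - 1*392))*581 = (1 + (-2/(-17) - 1*392))*581 = (1 + (-2*(-1/17) - 392))*581 = (1 + (2/17 - 392))*581 = (1 - 6662/17)*581 = -6645/17*581 = -3860745/17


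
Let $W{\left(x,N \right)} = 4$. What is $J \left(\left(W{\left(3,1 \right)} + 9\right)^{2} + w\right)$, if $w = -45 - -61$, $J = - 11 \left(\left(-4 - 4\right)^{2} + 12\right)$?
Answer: $-154660$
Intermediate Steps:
$J = -836$ ($J = - 11 \left(\left(-8\right)^{2} + 12\right) = - 11 \left(64 + 12\right) = \left(-11\right) 76 = -836$)
$w = 16$ ($w = -45 + 61 = 16$)
$J \left(\left(W{\left(3,1 \right)} + 9\right)^{2} + w\right) = - 836 \left(\left(4 + 9\right)^{2} + 16\right) = - 836 \left(13^{2} + 16\right) = - 836 \left(169 + 16\right) = \left(-836\right) 185 = -154660$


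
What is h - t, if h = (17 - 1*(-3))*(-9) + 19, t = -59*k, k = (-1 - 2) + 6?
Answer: 16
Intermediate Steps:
k = 3 (k = -3 + 6 = 3)
t = -177 (t = -59*3 = -177)
h = -161 (h = (17 + 3)*(-9) + 19 = 20*(-9) + 19 = -180 + 19 = -161)
h - t = -161 - 1*(-177) = -161 + 177 = 16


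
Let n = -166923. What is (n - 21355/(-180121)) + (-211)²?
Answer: -22047149287/180121 ≈ -1.2240e+5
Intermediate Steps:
(n - 21355/(-180121)) + (-211)² = (-166923 - 21355/(-180121)) + (-211)² = (-166923 - 21355*(-1/180121)) + 44521 = (-166923 + 21355/180121) + 44521 = -30066316328/180121 + 44521 = -22047149287/180121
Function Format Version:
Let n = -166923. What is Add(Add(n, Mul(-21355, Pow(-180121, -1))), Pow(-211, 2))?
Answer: Rational(-22047149287, 180121) ≈ -1.2240e+5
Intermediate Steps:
Add(Add(n, Mul(-21355, Pow(-180121, -1))), Pow(-211, 2)) = Add(Add(-166923, Mul(-21355, Pow(-180121, -1))), Pow(-211, 2)) = Add(Add(-166923, Mul(-21355, Rational(-1, 180121))), 44521) = Add(Add(-166923, Rational(21355, 180121)), 44521) = Add(Rational(-30066316328, 180121), 44521) = Rational(-22047149287, 180121)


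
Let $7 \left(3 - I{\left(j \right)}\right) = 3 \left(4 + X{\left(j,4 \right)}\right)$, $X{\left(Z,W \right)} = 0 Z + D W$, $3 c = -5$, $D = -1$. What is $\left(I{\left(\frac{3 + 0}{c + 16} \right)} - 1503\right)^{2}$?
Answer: $2250000$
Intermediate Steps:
$c = - \frac{5}{3}$ ($c = \frac{1}{3} \left(-5\right) = - \frac{5}{3} \approx -1.6667$)
$X{\left(Z,W \right)} = - W$ ($X{\left(Z,W \right)} = 0 Z - W = 0 - W = - W$)
$I{\left(j \right)} = 3$ ($I{\left(j \right)} = 3 - \frac{3 \left(4 - 4\right)}{7} = 3 - \frac{3 \cdot 0}{7} = 3 - 0 = 3 + 0 = 3$)
$\left(I{\left(\frac{3 + 0}{c + 16} \right)} - 1503\right)^{2} = \left(3 - 1503\right)^{2} = \left(-1500\right)^{2} = 2250000$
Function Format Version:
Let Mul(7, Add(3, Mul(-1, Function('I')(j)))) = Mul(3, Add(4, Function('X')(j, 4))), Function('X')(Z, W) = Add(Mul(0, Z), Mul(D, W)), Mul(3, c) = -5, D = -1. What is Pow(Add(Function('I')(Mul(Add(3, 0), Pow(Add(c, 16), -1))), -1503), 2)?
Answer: 2250000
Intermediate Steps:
c = Rational(-5, 3) (c = Mul(Rational(1, 3), -5) = Rational(-5, 3) ≈ -1.6667)
Function('X')(Z, W) = Mul(-1, W) (Function('X')(Z, W) = Add(Mul(0, Z), Mul(-1, W)) = Add(0, Mul(-1, W)) = Mul(-1, W))
Function('I')(j) = 3 (Function('I')(j) = Add(3, Mul(Rational(-1, 7), Mul(3, Add(4, Mul(-1, 4))))) = Add(3, Mul(Rational(-1, 7), Mul(3, Add(4, -4)))) = Add(3, Mul(Rational(-1, 7), Mul(3, 0))) = Add(3, Mul(Rational(-1, 7), 0)) = Add(3, 0) = 3)
Pow(Add(Function('I')(Mul(Add(3, 0), Pow(Add(c, 16), -1))), -1503), 2) = Pow(Add(3, -1503), 2) = Pow(-1500, 2) = 2250000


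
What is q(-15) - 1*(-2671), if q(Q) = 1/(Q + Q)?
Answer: 80129/30 ≈ 2671.0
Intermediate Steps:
q(Q) = 1/(2*Q)
q(-15) - 1*(-2671) = (½)/(-15) - 1*(-2671) = (½)*(-1/15) + 2671 = -1/30 + 2671 = 80129/30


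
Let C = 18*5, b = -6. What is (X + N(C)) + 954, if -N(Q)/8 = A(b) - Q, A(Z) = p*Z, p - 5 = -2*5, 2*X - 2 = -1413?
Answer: 1457/2 ≈ 728.50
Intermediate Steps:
X = -1411/2 (X = 1 + (1/2)*(-1413) = 1 - 1413/2 = -1411/2 ≈ -705.50)
p = -5 (p = 5 - 2*5 = 5 - 10 = -5)
C = 90
A(Z) = -5*Z
N(Q) = -240 + 8*Q (N(Q) = -8*(-5*(-6) - Q) = -8*(30 - Q) = -240 + 8*Q)
(X + N(C)) + 954 = (-1411/2 + (-240 + 8*90)) + 954 = (-1411/2 + (-240 + 720)) + 954 = (-1411/2 + 480) + 954 = -451/2 + 954 = 1457/2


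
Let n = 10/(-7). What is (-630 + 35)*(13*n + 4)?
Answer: 8670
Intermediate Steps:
n = -10/7 (n = 10*(-⅐) = -10/7 ≈ -1.4286)
(-630 + 35)*(13*n + 4) = (-630 + 35)*(13*(-10/7) + 4) = -595*(-130/7 + 4) = -595*(-102/7) = 8670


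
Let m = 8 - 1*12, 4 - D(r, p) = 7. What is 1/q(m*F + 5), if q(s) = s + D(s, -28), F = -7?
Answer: 1/30 ≈ 0.033333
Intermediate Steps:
D(r, p) = -3 (D(r, p) = 4 - 1*7 = 4 - 7 = -3)
m = -4 (m = 8 - 12 = -4)
q(s) = -3 + s (q(s) = s - 3 = -3 + s)
1/q(m*F + 5) = 1/(-3 + (-4*(-7) + 5)) = 1/(-3 + (28 + 5)) = 1/(-3 + 33) = 1/30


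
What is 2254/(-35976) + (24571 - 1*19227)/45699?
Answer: 14875033/274011204 ≈ 0.054286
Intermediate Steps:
2254/(-35976) + (24571 - 1*19227)/45699 = 2254*(-1/35976) + (24571 - 19227)*(1/45699) = -1127/17988 + 5344*(1/45699) = -1127/17988 + 5344/45699 = 14875033/274011204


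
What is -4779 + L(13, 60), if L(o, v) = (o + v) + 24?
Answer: -4682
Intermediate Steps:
L(o, v) = 24 + o + v
-4779 + L(13, 60) = -4779 + (24 + 13 + 60) = -4779 + 97 = -4682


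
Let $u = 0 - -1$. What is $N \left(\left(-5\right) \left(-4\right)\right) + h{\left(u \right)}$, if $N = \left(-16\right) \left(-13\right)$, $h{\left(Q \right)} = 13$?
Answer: $4173$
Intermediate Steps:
$u = 1$ ($u = 0 + 1 = 1$)
$N = 208$
$N \left(\left(-5\right) \left(-4\right)\right) + h{\left(u \right)} = 208 \left(\left(-5\right) \left(-4\right)\right) + 13 = 208 \cdot 20 + 13 = 4160 + 13 = 4173$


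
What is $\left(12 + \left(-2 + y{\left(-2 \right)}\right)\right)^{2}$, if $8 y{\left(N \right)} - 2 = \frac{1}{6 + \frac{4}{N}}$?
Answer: $\frac{108241}{1024} \approx 105.7$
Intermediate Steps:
$y{\left(N \right)} = \frac{1}{4} + \frac{1}{8 \left(6 + \frac{4}{N}\right)}$
$\left(12 + \left(-2 + y{\left(-2 \right)}\right)\right)^{2} = \left(12 - \left(2 - \frac{8 + 13 \left(-2\right)}{16 \left(2 + 3 \left(-2\right)\right)}\right)\right)^{2} = \left(12 - \left(2 - \frac{8 - 26}{16 \left(2 - 6\right)}\right)\right)^{2} = \left(12 - \left(2 - \frac{1}{16} \frac{1}{-4} \left(-18\right)\right)\right)^{2} = \left(12 - \left(2 + \frac{1}{64} \left(-18\right)\right)\right)^{2} = \left(12 + \left(-2 + \frac{9}{32}\right)\right)^{2} = \left(12 - \frac{55}{32}\right)^{2} = \left(\frac{329}{32}\right)^{2} = \frac{108241}{1024}$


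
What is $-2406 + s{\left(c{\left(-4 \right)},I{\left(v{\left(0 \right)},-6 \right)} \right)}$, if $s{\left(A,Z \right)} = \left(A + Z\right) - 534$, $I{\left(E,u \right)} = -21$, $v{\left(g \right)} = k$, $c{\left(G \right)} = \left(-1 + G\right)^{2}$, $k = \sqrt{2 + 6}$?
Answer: $-2936$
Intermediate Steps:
$k = 2 \sqrt{2}$ ($k = \sqrt{8} = 2 \sqrt{2} \approx 2.8284$)
$v{\left(g \right)} = 2 \sqrt{2}$
$s{\left(A,Z \right)} = -534 + A + Z$
$-2406 + s{\left(c{\left(-4 \right)},I{\left(v{\left(0 \right)},-6 \right)} \right)} = -2406 - \left(555 - \left(-1 - 4\right)^{2}\right) = -2406 - \left(555 - 25\right) = -2406 - 530 = -2936$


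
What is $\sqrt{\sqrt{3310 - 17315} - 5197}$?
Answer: $\sqrt{-5197 + i \sqrt{14005}} \approx 0.8207 + 72.095 i$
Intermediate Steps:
$\sqrt{\sqrt{3310 - 17315} - 5197} = \sqrt{\sqrt{-14005} - 5197} = \sqrt{i \sqrt{14005} - 5197} = \sqrt{-5197 + i \sqrt{14005}}$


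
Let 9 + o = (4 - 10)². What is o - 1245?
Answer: -1218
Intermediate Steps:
o = 27 (o = -9 + (4 - 10)² = -9 + (-6)² = -9 + 36 = 27)
o - 1245 = 27 - 1245 = -1218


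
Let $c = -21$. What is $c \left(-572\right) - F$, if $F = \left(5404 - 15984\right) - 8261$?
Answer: $30853$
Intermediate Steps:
$F = -18841$ ($F = -10580 - 8261 = -18841$)
$c \left(-572\right) - F = \left(-21\right) \left(-572\right) - -18841 = 12012 + 18841 = 30853$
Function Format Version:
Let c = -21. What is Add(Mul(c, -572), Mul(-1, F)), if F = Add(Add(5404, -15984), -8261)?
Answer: 30853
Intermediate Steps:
F = -18841 (F = Add(-10580, -8261) = -18841)
Add(Mul(c, -572), Mul(-1, F)) = Add(Mul(-21, -572), Mul(-1, -18841)) = Add(12012, 18841) = 30853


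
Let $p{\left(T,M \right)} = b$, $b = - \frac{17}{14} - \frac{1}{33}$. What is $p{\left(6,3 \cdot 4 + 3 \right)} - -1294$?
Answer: $\frac{597253}{462} \approx 1292.8$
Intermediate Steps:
$b = - \frac{575}{462}$ ($b = \left(-17\right) \frac{1}{14} - \frac{1}{33} = - \frac{17}{14} - \frac{1}{33} = - \frac{575}{462} \approx -1.2446$)
$p{\left(T,M \right)} = - \frac{575}{462}$
$p{\left(6,3 \cdot 4 + 3 \right)} - -1294 = - \frac{575}{462} - -1294 = - \frac{575}{462} + 1294 = \frac{597253}{462}$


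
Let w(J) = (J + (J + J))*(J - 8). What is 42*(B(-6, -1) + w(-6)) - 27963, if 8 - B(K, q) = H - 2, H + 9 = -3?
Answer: -16455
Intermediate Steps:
H = -12 (H = -9 - 3 = -12)
w(J) = 3*J*(-8 + J) (w(J) = (J + 2*J)*(-8 + J) = (3*J)*(-8 + J) = 3*J*(-8 + J))
B(K, q) = 22 (B(K, q) = 8 - (-12 - 2) = 8 - 1*(-14) = 8 + 14 = 22)
42*(B(-6, -1) + w(-6)) - 27963 = 42*(22 + 3*(-6)*(-8 - 6)) - 27963 = 42*(22 + 3*(-6)*(-14)) - 27963 = 42*(22 + 252) - 27963 = 42*274 - 27963 = 11508 - 27963 = -16455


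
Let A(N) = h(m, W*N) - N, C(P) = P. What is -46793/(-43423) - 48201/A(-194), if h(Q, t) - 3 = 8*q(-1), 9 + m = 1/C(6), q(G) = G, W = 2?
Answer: -694729382/2735649 ≈ -253.95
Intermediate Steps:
m = -53/6 (m = -9 + 1/6 = -9 + ⅙ = -53/6 ≈ -8.8333)
h(Q, t) = -5 (h(Q, t) = 3 + 8*(-1) = 3 - 8 = -5)
A(N) = -5 - N
-46793/(-43423) - 48201/A(-194) = -46793/(-43423) - 48201/(-5 - 1*(-194)) = -46793*(-1/43423) - 48201/(-5 + 194) = 46793/43423 - 48201/189 = 46793/43423 - 48201*1/189 = 46793/43423 - 16067/63 = -694729382/2735649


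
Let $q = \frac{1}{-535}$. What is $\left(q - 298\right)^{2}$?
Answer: $\frac{25418243761}{286225} \approx 88805.0$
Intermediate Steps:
$q = - \frac{1}{535} \approx -0.0018692$
$\left(q - 298\right)^{2} = \left(- \frac{1}{535} - 298\right)^{2} = \left(- \frac{159431}{535}\right)^{2} = \frac{25418243761}{286225}$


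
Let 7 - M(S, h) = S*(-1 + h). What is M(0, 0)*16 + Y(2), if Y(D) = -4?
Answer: 108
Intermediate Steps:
M(S, h) = 7 - S*(-1 + h)
M(0, 0)*16 + Y(2) = (7 + 0 - 1*0*0)*16 - 4 = (7 + 0 + 0)*16 - 4 = 7*16 - 4 = 112 - 4 = 108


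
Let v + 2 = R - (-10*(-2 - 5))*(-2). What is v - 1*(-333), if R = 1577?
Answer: 2048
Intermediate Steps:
v = 1715 (v = -2 + (1577 - (-10*(-2 - 5))*(-2)) = -2 + (1577 - (-10*(-7))*(-2)) = -2 + (1577 - 70*(-2)) = -2 + (1577 - 1*(-140)) = -2 + (1577 + 140) = -2 + 1717 = 1715)
v - 1*(-333) = 1715 - 1*(-333) = 1715 + 333 = 2048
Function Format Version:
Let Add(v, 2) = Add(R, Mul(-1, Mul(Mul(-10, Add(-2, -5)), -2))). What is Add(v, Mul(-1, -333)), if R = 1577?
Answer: 2048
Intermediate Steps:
v = 1715 (v = Add(-2, Add(1577, Mul(-1, Mul(Mul(-10, Add(-2, -5)), -2)))) = Add(-2, Add(1577, Mul(-1, Mul(Mul(-10, -7), -2)))) = Add(-2, Add(1577, Mul(-1, Mul(70, -2)))) = Add(-2, Add(1577, Mul(-1, -140))) = Add(-2, Add(1577, 140)) = Add(-2, 1717) = 1715)
Add(v, Mul(-1, -333)) = Add(1715, Mul(-1, -333)) = Add(1715, 333) = 2048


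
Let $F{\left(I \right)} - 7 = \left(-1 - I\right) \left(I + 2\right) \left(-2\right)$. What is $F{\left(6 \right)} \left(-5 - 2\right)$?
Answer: $-833$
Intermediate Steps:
$F{\left(I \right)} = 7 + \left(-1 - I\right) \left(-4 - 2 I\right)$ ($F{\left(I \right)} = 7 + \left(-1 - I\right) \left(I + 2\right) \left(-2\right) = 7 + \left(-1 - I\right) \left(2 + I\right) \left(-2\right) = 7 + \left(-1 - I\right) \left(-4 - 2 I\right)$)
$F{\left(6 \right)} \left(-5 - 2\right) = \left(11 + 2 \cdot 6^{2} + 6 \cdot 6\right) \left(-5 - 2\right) = \left(11 + 2 \cdot 36 + 36\right) \left(-5 - 2\right) = \left(11 + 72 + 36\right) \left(-7\right) = 119 \left(-7\right) = -833$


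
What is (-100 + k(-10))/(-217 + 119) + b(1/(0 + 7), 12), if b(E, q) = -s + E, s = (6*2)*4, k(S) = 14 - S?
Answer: -2307/49 ≈ -47.082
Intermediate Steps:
s = 48 (s = 12*4 = 48)
b(E, q) = -48 + E (b(E, q) = -1*48 + E = -48 + E)
(-100 + k(-10))/(-217 + 119) + b(1/(0 + 7), 12) = (-100 + (14 - 1*(-10)))/(-217 + 119) + (-48 + 1/(0 + 7)) = (-100 + (14 + 10))/(-98) + (-48 + 1/7) = (-100 + 24)*(-1/98) + (-48 + ⅐) = -76*(-1/98) - 335/7 = 38/49 - 335/7 = -2307/49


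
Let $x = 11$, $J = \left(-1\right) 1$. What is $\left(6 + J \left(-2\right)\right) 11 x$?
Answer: $968$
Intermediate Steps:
$J = -1$
$\left(6 + J \left(-2\right)\right) 11 x = \left(6 - -2\right) 11 \cdot 11 = \left(6 + 2\right) 11 \cdot 11 = 8 \cdot 11 \cdot 11 = 88 \cdot 11 = 968$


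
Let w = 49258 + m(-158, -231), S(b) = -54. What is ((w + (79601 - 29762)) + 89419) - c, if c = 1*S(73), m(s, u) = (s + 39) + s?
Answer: 188293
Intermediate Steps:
m(s, u) = 39 + 2*s (m(s, u) = (39 + s) + s = 39 + 2*s)
c = -54 (c = 1*(-54) = -54)
w = 48981 (w = 49258 + (39 + 2*(-158)) = 49258 + (39 - 316) = 49258 - 277 = 48981)
((w + (79601 - 29762)) + 89419) - c = ((48981 + (79601 - 29762)) + 89419) - 1*(-54) = ((48981 + 49839) + 89419) + 54 = (98820 + 89419) + 54 = 188239 + 54 = 188293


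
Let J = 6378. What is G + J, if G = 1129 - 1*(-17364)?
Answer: 24871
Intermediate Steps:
G = 18493 (G = 1129 + 17364 = 18493)
G + J = 18493 + 6378 = 24871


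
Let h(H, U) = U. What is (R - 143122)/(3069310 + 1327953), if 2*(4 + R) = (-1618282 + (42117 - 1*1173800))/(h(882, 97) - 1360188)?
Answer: -389326018967/11961355661866 ≈ -0.032549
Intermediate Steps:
R = -8130763/2720182 (R = -4 + ((-1618282 + (42117 - 1*1173800))/(97 - 1360188))/2 = -4 + ((-1618282 + (42117 - 1173800))/(-1360091))/2 = -4 + ((-1618282 - 1131683)*(-1/1360091))/2 = -4 + (-2749965*(-1/1360091))/2 = -4 + (1/2)*(2749965/1360091) = -4 + 2749965/2720182 = -8130763/2720182 ≈ -2.9891)
(R - 143122)/(3069310 + 1327953) = (-8130763/2720182 - 143122)/(3069310 + 1327953) = -389326018967/2720182/4397263 = -389326018967/2720182*1/4397263 = -389326018967/11961355661866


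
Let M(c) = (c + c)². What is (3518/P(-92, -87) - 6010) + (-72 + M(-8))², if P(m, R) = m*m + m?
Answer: 116565115/4186 ≈ 27846.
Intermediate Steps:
M(c) = 4*c² (M(c) = (2*c)² = 4*c²)
P(m, R) = m + m² (P(m, R) = m² + m = m + m²)
(3518/P(-92, -87) - 6010) + (-72 + M(-8))² = (3518/((-92*(1 - 92))) - 6010) + (-72 + 4*(-8)²)² = (3518/((-92*(-91))) - 6010) + (-72 + 4*64)² = (3518/8372 - 6010) + (-72 + 256)² = (3518*(1/8372) - 6010) + 184² = (1759/4186 - 6010) + 33856 = -25156101/4186 + 33856 = 116565115/4186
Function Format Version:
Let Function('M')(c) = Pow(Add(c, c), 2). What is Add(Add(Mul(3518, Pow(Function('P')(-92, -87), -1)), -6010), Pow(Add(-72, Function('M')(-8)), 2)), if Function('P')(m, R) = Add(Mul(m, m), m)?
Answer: Rational(116565115, 4186) ≈ 27846.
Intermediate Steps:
Function('M')(c) = Mul(4, Pow(c, 2)) (Function('M')(c) = Pow(Mul(2, c), 2) = Mul(4, Pow(c, 2)))
Function('P')(m, R) = Add(m, Pow(m, 2)) (Function('P')(m, R) = Add(Pow(m, 2), m) = Add(m, Pow(m, 2)))
Add(Add(Mul(3518, Pow(Function('P')(-92, -87), -1)), -6010), Pow(Add(-72, Function('M')(-8)), 2)) = Add(Add(Mul(3518, Pow(Mul(-92, Add(1, -92)), -1)), -6010), Pow(Add(-72, Mul(4, Pow(-8, 2))), 2)) = Add(Add(Mul(3518, Pow(Mul(-92, -91), -1)), -6010), Pow(Add(-72, Mul(4, 64)), 2)) = Add(Add(Mul(3518, Pow(8372, -1)), -6010), Pow(Add(-72, 256), 2)) = Add(Add(Mul(3518, Rational(1, 8372)), -6010), Pow(184, 2)) = Add(Add(Rational(1759, 4186), -6010), 33856) = Add(Rational(-25156101, 4186), 33856) = Rational(116565115, 4186)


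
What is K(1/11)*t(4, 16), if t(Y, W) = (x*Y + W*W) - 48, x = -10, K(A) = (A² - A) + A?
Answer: 168/121 ≈ 1.3884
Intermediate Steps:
K(A) = A²
t(Y, W) = -48 + W² - 10*Y (t(Y, W) = (-10*Y + W*W) - 48 = (-10*Y + W²) - 48 = (W² - 10*Y) - 48 = -48 + W² - 10*Y)
K(1/11)*t(4, 16) = (1/11)²*(-48 + 16² - 10*4) = (1/11)²*(-48 + 256 - 40) = (1/121)*168 = 168/121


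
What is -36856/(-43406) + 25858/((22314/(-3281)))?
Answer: -920436722251/242140371 ≈ -3801.3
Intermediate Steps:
-36856/(-43406) + 25858/((22314/(-3281))) = -36856*(-1/43406) + 25858/((22314*(-1/3281))) = 18428/21703 + 25858/(-22314/3281) = 18428/21703 + 25858*(-3281/22314) = 18428/21703 - 42420049/11157 = -920436722251/242140371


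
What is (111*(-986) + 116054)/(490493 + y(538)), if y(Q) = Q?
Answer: 6608/491031 ≈ 0.013457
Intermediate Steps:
(111*(-986) + 116054)/(490493 + y(538)) = (111*(-986) + 116054)/(490493 + 538) = (-109446 + 116054)/491031 = 6608*(1/491031) = 6608/491031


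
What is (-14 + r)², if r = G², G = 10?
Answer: 7396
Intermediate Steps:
r = 100 (r = 10² = 100)
(-14 + r)² = (-14 + 100)² = 86² = 7396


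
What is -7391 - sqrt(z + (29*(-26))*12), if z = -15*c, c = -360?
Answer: -7391 - 8*I*sqrt(57) ≈ -7391.0 - 60.399*I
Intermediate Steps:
z = 5400 (z = -15*(-360) = 5400)
-7391 - sqrt(z + (29*(-26))*12) = -7391 - sqrt(5400 + (29*(-26))*12) = -7391 - sqrt(5400 - 754*12) = -7391 - sqrt(5400 - 9048) = -7391 - sqrt(-3648) = -7391 - 8*I*sqrt(57)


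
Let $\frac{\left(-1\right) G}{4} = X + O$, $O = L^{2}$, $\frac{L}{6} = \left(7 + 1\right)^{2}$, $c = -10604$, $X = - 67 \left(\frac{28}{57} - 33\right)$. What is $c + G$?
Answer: $- \frac{34721000}{57} \approx -6.0914 \cdot 10^{5}$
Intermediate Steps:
$X = \frac{124151}{57}$ ($X = - 67 \left(28 \cdot \frac{1}{57} - 33\right) = - 67 \left(\frac{28}{57} - 33\right) = \left(-67\right) \left(- \frac{1853}{57}\right) = \frac{124151}{57} \approx 2178.1$)
$L = 384$ ($L = 6 \left(7 + 1\right)^{2} = 6 \cdot 8^{2} = 6 \cdot 64 = 384$)
$O = 147456$ ($O = 384^{2} = 147456$)
$G = - \frac{34116572}{57}$ ($G = - 4 \left(\frac{124151}{57} + 147456\right) = \left(-4\right) \frac{8529143}{57} = - \frac{34116572}{57} \approx -5.9854 \cdot 10^{5}$)
$c + G = -10604 - \frac{34116572}{57} = - \frac{34721000}{57}$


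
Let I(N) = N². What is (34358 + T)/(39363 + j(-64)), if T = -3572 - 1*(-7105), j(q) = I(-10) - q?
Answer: 37891/39527 ≈ 0.95861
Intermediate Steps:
j(q) = 100 - q (j(q) = (-10)² - q = 100 - q)
T = 3533 (T = -3572 + 7105 = 3533)
(34358 + T)/(39363 + j(-64)) = (34358 + 3533)/(39363 + (100 - 1*(-64))) = 37891/(39363 + (100 + 64)) = 37891/(39363 + 164) = 37891/39527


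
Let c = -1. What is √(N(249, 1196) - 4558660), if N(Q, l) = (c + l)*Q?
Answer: I*√4261105 ≈ 2064.2*I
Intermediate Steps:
N(Q, l) = Q*(-1 + l) (N(Q, l) = (-1 + l)*Q = Q*(-1 + l))
√(N(249, 1196) - 4558660) = √(249*(-1 + 1196) - 4558660) = √(249*1195 - 4558660) = √(297555 - 4558660) = √(-4261105) = I*√4261105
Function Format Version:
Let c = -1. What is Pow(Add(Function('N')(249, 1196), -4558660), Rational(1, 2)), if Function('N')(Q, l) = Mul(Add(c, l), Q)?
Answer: Mul(I, Pow(4261105, Rational(1, 2))) ≈ Mul(2064.2, I)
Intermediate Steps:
Function('N')(Q, l) = Mul(Q, Add(-1, l)) (Function('N')(Q, l) = Mul(Add(-1, l), Q) = Mul(Q, Add(-1, l)))
Pow(Add(Function('N')(249, 1196), -4558660), Rational(1, 2)) = Pow(Add(Mul(249, Add(-1, 1196)), -4558660), Rational(1, 2)) = Pow(Add(Mul(249, 1195), -4558660), Rational(1, 2)) = Pow(Add(297555, -4558660), Rational(1, 2)) = Pow(-4261105, Rational(1, 2)) = Mul(I, Pow(4261105, Rational(1, 2)))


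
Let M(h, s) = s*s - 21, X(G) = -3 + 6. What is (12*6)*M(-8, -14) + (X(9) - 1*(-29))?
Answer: 12632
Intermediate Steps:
X(G) = 3
M(h, s) = -21 + s**2 (M(h, s) = s**2 - 21 = -21 + s**2)
(12*6)*M(-8, -14) + (X(9) - 1*(-29)) = (12*6)*(-21 + (-14)**2) + (3 - 1*(-29)) = 72*(-21 + 196) + (3 + 29) = 72*175 + 32 = 12600 + 32 = 12632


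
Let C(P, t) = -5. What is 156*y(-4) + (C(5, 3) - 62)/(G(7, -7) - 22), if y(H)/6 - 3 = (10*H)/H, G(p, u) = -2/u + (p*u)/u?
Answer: 1253773/103 ≈ 12173.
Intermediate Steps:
G(p, u) = p - 2/u (G(p, u) = -2/u + p = p - 2/u)
y(H) = 78 (y(H) = 18 + 6*((10*H)/H) = 18 + 6*10 = 18 + 60 = 78)
156*y(-4) + (C(5, 3) - 62)/(G(7, -7) - 22) = 156*78 + (-5 - 62)/((7 - 2/(-7)) - 22) = 12168 - 67/((7 - 2*(-⅐)) - 22) = 12168 - 67/((7 + 2/7) - 22) = 12168 - 67/(51/7 - 22) = 12168 - 67/(-103/7) = 12168 - 67*(-7/103) = 12168 + 469/103 = 1253773/103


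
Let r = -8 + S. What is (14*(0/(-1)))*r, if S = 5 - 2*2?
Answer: 0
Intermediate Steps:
S = 1 (S = 5 - 4 = 1)
r = -7 (r = -8 + 1 = -7)
(14*(0/(-1)))*r = (14*(0/(-1)))*(-7) = (14*(0*(-1)))*(-7) = (14*0)*(-7) = 0*(-7) = 0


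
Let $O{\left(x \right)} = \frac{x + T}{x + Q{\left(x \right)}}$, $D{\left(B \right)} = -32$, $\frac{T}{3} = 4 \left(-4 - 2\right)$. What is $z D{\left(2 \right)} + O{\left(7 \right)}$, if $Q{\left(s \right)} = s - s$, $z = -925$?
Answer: $\frac{207135}{7} \approx 29591.0$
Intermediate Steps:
$T = -72$ ($T = 3 \cdot 4 \left(-4 - 2\right) = 3 \cdot 4 \left(-6\right) = 3 \left(-24\right) = -72$)
$Q{\left(s \right)} = 0$
$O{\left(x \right)} = \frac{-72 + x}{x}$ ($O{\left(x \right)} = \frac{x - 72}{x + 0} = \frac{-72 + x}{x}$)
$z D{\left(2 \right)} + O{\left(7 \right)} = \left(-925\right) \left(-32\right) + \frac{-72 + 7}{7} = 29600 + \frac{1}{7} \left(-65\right) = 29600 - \frac{65}{7} = \frac{207135}{7}$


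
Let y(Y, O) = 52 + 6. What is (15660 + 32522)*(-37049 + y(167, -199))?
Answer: -1782300362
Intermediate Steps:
y(Y, O) = 58
(15660 + 32522)*(-37049 + y(167, -199)) = (15660 + 32522)*(-37049 + 58) = 48182*(-36991) = -1782300362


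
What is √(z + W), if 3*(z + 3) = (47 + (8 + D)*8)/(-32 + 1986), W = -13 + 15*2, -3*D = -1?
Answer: √481748930/5862 ≈ 3.7442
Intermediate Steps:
D = ⅓ (D = -⅓*(-1) = ⅓ ≈ 0.33333)
W = 17 (W = -13 + 30 = 17)
z = -52417/17586 (z = -3 + ((47 + (8 + ⅓)*8)/(-32 + 1986))/3 = -3 + ((47 + (25/3)*8)/1954)/3 = -3 + ((47 + 200/3)*(1/1954))/3 = -3 + ((341/3)*(1/1954))/3 = -3 + (⅓)*(341/5862) = -3 + 341/17586 = -52417/17586 ≈ -2.9806)
√(z + W) = √(-52417/17586 + 17) = √(246545/17586) = √481748930/5862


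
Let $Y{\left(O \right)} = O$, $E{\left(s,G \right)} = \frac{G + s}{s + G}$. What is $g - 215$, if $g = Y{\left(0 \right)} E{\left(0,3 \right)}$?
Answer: $-215$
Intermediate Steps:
$E{\left(s,G \right)} = 1$ ($E{\left(s,G \right)} = \frac{G + s}{G + s} = 1$)
$g = 0$ ($g = 0 \cdot 1 = 0$)
$g - 215 = 0 - 215 = -215$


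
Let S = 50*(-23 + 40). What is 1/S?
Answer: 1/850 ≈ 0.0011765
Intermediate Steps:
S = 850 (S = 50*17 = 850)
1/S = 1/850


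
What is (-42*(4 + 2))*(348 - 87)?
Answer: -65772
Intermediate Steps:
(-42*(4 + 2))*(348 - 87) = -42*6*261 = -252*261 = -65772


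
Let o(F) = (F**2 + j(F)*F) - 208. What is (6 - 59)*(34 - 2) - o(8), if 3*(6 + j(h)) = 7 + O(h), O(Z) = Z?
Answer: -1544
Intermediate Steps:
j(h) = -11/3 + h/3 (j(h) = -6 + (7 + h)/3 = -6 + (7/3 + h/3) = -11/3 + h/3)
o(F) = -208 + F**2 + F*(-11/3 + F/3) (o(F) = (F**2 + (-11/3 + F/3)*F) - 208 = (F**2 + F*(-11/3 + F/3)) - 208 = -208 + F**2 + F*(-11/3 + F/3))
(6 - 59)*(34 - 2) - o(8) = (6 - 59)*(34 - 2) - (-208 - 11/3*8 + (4/3)*8**2) = -53*32 - (-208 - 88/3 + (4/3)*64) = -1696 - (-208 - 88/3 + 256/3) = -1696 - 1*(-152) = -1696 + 152 = -1544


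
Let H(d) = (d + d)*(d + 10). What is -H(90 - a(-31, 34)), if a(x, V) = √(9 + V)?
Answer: -18086 + 380*√43 ≈ -15594.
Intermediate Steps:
H(d) = 2*d*(10 + d) (H(d) = (2*d)*(10 + d) = 2*d*(10 + d))
-H(90 - a(-31, 34)) = -2*(90 - √(9 + 34))*(10 + (90 - √(9 + 34))) = -2*(90 - √43)*(10 + (90 - √43)) = -2*(90 - √43)*(100 - √43)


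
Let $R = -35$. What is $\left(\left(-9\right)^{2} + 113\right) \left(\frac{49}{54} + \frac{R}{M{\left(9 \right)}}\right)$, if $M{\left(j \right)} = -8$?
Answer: $\frac{110677}{108} \approx 1024.8$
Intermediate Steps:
$\left(\left(-9\right)^{2} + 113\right) \left(\frac{49}{54} + \frac{R}{M{\left(9 \right)}}\right) = \left(\left(-9\right)^{2} + 113\right) \left(\frac{49}{54} - \frac{35}{-8}\right) = \left(81 + 113\right) \left(49 \cdot \frac{1}{54} - - \frac{35}{8}\right) = 194 \left(\frac{49}{54} + \frac{35}{8}\right) = 194 \cdot \frac{1141}{216} = \frac{110677}{108}$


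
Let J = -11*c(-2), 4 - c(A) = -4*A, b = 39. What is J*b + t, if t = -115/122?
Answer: 209237/122 ≈ 1715.1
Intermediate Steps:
c(A) = 4 + 4*A (c(A) = 4 - (-4)*A = 4 + 4*A)
J = 44 (J = -11*(4 + 4*(-2)) = -11*(4 - 8) = -11*(-4) = 44)
t = -115/122 (t = -115*1/122 = -115/122 ≈ -0.94262)
J*b + t = 44*39 - 115/122 = 1716 - 115/122 = 209237/122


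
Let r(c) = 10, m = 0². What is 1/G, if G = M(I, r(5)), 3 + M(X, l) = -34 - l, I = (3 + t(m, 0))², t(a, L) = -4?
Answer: -1/47 ≈ -0.021277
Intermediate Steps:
m = 0
I = 1 (I = (3 - 4)² = (-1)² = 1)
M(X, l) = -37 - l (M(X, l) = -3 + (-34 - l) = -37 - l)
G = -47 (G = -37 - 1*10 = -37 - 10 = -47)
1/G = 1/(-47) = -1/47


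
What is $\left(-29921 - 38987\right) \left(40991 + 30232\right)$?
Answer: $-4907834484$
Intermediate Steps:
$\left(-29921 - 38987\right) \left(40991 + 30232\right) = \left(-68908\right) 71223 = -4907834484$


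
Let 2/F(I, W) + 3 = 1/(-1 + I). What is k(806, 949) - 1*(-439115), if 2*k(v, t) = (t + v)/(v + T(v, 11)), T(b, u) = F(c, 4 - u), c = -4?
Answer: 2829224965/6443 ≈ 4.3912e+5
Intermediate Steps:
F(I, W) = 2/(-3 + 1/(-1 + I))
T(b, u) = -5/8 (T(b, u) = 2*(1 - 1*(-4))/(-4 + 3*(-4)) = 2*(1 + 4)/(-4 - 12) = 2*5/(-16) = 2*(-1/16)*5 = -5/8)
k(v, t) = (t + v)/(2*(-5/8 + v)) (k(v, t) = ((t + v)/(v - 5/8))/2 = ((t + v)/(-5/8 + v))/2 = (t + v)/(2*(-5/8 + v)))
k(806, 949) - 1*(-439115) = 4*(949 + 806)/(-5 + 8*806) - 1*(-439115) = 4*1755/(-5 + 6448) + 439115 = 4*1755/6443 + 439115 = 4*(1/6443)*1755 + 439115 = 7020/6443 + 439115 = 2829224965/6443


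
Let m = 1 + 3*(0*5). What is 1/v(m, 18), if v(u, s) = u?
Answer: 1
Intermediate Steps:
m = 1 (m = 1 + 3*0 = 1 + 0 = 1)
1/v(m, 18) = 1/1 = 1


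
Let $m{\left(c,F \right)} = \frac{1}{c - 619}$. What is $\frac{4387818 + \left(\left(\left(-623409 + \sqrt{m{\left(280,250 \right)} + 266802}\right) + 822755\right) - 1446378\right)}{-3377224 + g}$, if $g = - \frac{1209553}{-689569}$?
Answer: $- \frac{196889878294}{211711615173} - \frac{689569 \sqrt{30661152303}}{789472612980117} \approx -0.93014$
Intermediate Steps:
$g = \frac{1209553}{689569}$ ($g = \left(-1209553\right) \left(- \frac{1}{689569}\right) = \frac{1209553}{689569} \approx 1.7541$)
$m{\left(c,F \right)} = \frac{1}{-619 + c}$
$\frac{4387818 + \left(\left(\left(-623409 + \sqrt{m{\left(280,250 \right)} + 266802}\right) + 822755\right) - 1446378\right)}{-3377224 + g} = \frac{4387818 + \left(\left(\left(-623409 + \sqrt{\frac{1}{-619 + 280} + 266802}\right) + 822755\right) - 1446378\right)}{-3377224 + \frac{1209553}{689569}} = \frac{4387818 - \left(1247032 - \sqrt{\frac{1}{-339} + 266802}\right)}{- \frac{2328827766903}{689569}} = \left(4387818 - \left(1247032 - \sqrt{- \frac{1}{339} + 266802}\right)\right) \left(- \frac{689569}{2328827766903}\right) = \left(4387818 - \left(1247032 - \frac{\sqrt{30661152303}}{339}\right)\right) \left(- \frac{689569}{2328827766903}\right) = \left(3140786 + \frac{\sqrt{30661152303}}{339}\right) \left(- \frac{689569}{2328827766903}\right) = - \frac{196889878294}{211711615173} - \frac{689569 \sqrt{30661152303}}{789472612980117}$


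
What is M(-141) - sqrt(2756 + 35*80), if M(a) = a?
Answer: -141 - 2*sqrt(1389) ≈ -215.54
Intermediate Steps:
M(-141) - sqrt(2756 + 35*80) = -141 - sqrt(2756 + 35*80) = -141 - sqrt(2756 + 2800) = -141 - sqrt(5556) = -141 - 2*sqrt(1389)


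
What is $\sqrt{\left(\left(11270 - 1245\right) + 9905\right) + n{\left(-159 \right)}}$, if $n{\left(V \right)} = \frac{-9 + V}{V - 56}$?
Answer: $\frac{\sqrt{921300370}}{215} \approx 141.18$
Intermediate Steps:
$n{\left(V \right)} = \frac{-9 + V}{-56 + V}$
$\sqrt{\left(\left(11270 - 1245\right) + 9905\right) + n{\left(-159 \right)}} = \sqrt{\left(\left(11270 - 1245\right) + 9905\right) + \frac{-9 - 159}{-56 - 159}} = \sqrt{\left(10025 + 9905\right) + \frac{1}{-215} \left(-168\right)} = \sqrt{19930 - - \frac{168}{215}} = \sqrt{19930 + \frac{168}{215}} = \sqrt{\frac{4285118}{215}} = \frac{\sqrt{921300370}}{215}$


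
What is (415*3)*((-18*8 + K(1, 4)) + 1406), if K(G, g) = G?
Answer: 1572435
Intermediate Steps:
(415*3)*((-18*8 + K(1, 4)) + 1406) = (415*3)*((-18*8 + 1) + 1406) = 1245*((-144 + 1) + 1406) = 1245*(-143 + 1406) = 1245*1263 = 1572435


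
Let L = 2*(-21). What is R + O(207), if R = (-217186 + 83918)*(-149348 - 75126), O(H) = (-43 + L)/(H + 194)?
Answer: 11995995613747/401 ≈ 2.9915e+10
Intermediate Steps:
L = -42
O(H) = -85/(194 + H) (O(H) = (-43 - 42)/(H + 194) = -85/(194 + H))
R = 29915201032 (R = -133268*(-224474) = 29915201032)
R + O(207) = 29915201032 - 85/(194 + 207) = 29915201032 - 85/401 = 11995995613747/401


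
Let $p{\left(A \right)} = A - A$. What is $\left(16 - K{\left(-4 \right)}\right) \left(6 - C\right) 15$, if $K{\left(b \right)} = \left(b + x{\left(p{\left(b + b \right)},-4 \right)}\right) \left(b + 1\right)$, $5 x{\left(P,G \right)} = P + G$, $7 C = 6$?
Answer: $\frac{864}{7} \approx 123.43$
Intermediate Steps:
$C = \frac{6}{7}$ ($C = \frac{1}{7} \cdot 6 = \frac{6}{7} \approx 0.85714$)
$p{\left(A \right)} = 0$
$x{\left(P,G \right)} = \frac{G}{5} + \frac{P}{5}$ ($x{\left(P,G \right)} = \frac{P + G}{5} = \frac{G + P}{5} = \frac{G}{5} + \frac{P}{5}$)
$K{\left(b \right)} = \left(1 + b\right) \left(- \frac{4}{5} + b\right)$ ($K{\left(b \right)} = \left(b + \left(\frac{1}{5} \left(-4\right) + \frac{1}{5} \cdot 0\right)\right) \left(b + 1\right) = \left(b + \left(- \frac{4}{5} + 0\right)\right) \left(1 + b\right) = \left(b - \frac{4}{5}\right) \left(1 + b\right) = \left(- \frac{4}{5} + b\right) \left(1 + b\right) = \left(1 + b\right) \left(- \frac{4}{5} + b\right)$)
$\left(16 - K{\left(-4 \right)}\right) \left(6 - C\right) 15 = \left(16 - \left(- \frac{4}{5} + \left(-4\right)^{2} + \frac{1}{5} \left(-4\right)\right)\right) \left(6 - \frac{6}{7}\right) 15 = \left(16 - \left(- \frac{4}{5} + 16 - \frac{4}{5}\right)\right) \left(6 - \frac{6}{7}\right) 15 = \left(16 - \frac{72}{5}\right) \frac{36}{7} \cdot 15 = \frac{8}{5} \cdot \frac{36}{7} \cdot 15 = \frac{288}{35} \cdot 15 = \frac{864}{7}$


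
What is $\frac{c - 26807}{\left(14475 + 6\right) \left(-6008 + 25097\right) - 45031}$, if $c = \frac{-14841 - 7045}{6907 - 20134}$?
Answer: $- \frac{354554303}{3655715004606} \approx -9.6986 \cdot 10^{-5}$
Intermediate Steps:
$c = \frac{21886}{13227}$ ($c = - \frac{21886}{-13227} = \left(-21886\right) \left(- \frac{1}{13227}\right) = \frac{21886}{13227} \approx 1.6546$)
$\frac{c - 26807}{\left(14475 + 6\right) \left(-6008 + 25097\right) - 45031} = \frac{\frac{21886}{13227} - 26807}{\left(14475 + 6\right) \left(-6008 + 25097\right) - 45031} = - \frac{354554303}{13227 \left(14481 \cdot 19089 - 45031\right)} = - \frac{354554303}{13227 \left(276427809 - 45031\right)} = - \frac{354554303}{13227 \cdot 276382778} = \left(- \frac{354554303}{13227}\right) \frac{1}{276382778} = - \frac{354554303}{3655715004606}$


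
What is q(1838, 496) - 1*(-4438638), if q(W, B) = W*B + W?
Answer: 5352124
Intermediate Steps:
q(W, B) = W + B*W (q(W, B) = B*W + W = W + B*W)
q(1838, 496) - 1*(-4438638) = 1838*(1 + 496) - 1*(-4438638) = 1838*497 + 4438638 = 913486 + 4438638 = 5352124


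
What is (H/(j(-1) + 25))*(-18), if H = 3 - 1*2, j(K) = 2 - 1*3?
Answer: -¾ ≈ -0.75000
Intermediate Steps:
j(K) = -1 (j(K) = 2 - 3 = -1)
H = 1 (H = 3 - 2 = 1)
(H/(j(-1) + 25))*(-18) = (1/(-1 + 25))*(-18) = (1/24)*(-18) = -¾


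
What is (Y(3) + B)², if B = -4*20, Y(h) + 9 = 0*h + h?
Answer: 7396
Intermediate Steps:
Y(h) = -9 + h (Y(h) = -9 + (0*h + h) = -9 + (0 + h) = -9 + h)
B = -80
(Y(3) + B)² = ((-9 + 3) - 80)² = (-6 - 80)² = (-86)² = 7396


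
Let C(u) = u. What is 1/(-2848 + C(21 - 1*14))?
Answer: -1/2841 ≈ -0.00035199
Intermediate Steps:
1/(-2848 + C(21 - 1*14)) = 1/(-2848 + (21 - 1*14)) = 1/(-2848 + (21 - 14)) = 1/(-2848 + 7) = 1/(-2841) = -1/2841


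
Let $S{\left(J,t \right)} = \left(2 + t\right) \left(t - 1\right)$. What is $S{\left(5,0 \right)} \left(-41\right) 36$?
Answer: $2952$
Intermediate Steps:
$S{\left(J,t \right)} = \left(-1 + t\right) \left(2 + t\right)$ ($S{\left(J,t \right)} = \left(2 + t\right) \left(-1 + t\right) = \left(-1 + t\right) \left(2 + t\right)$)
$S{\left(5,0 \right)} \left(-41\right) 36 = \left(-2 + 0 + 0^{2}\right) \left(-41\right) 36 = \left(-2 + 0 + 0\right) \left(-41\right) 36 = \left(-2\right) \left(-41\right) 36 = 82 \cdot 36 = 2952$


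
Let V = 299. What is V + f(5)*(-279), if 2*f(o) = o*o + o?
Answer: -3886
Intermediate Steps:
f(o) = o/2 + o²/2 (f(o) = (o*o + o)/2 = (o² + o)/2 = (o + o²)/2 = o/2 + o²/2)
V + f(5)*(-279) = 299 + ((½)*5*(1 + 5))*(-279) = 299 + ((½)*5*6)*(-279) = 299 + 15*(-279) = 299 - 4185 = -3886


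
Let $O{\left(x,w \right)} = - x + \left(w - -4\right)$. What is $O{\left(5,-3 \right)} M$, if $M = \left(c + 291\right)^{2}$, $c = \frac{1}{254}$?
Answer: $- \frac{5463427225}{16129} \approx -3.3873 \cdot 10^{5}$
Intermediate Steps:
$c = \frac{1}{254} \approx 0.003937$
$O{\left(x,w \right)} = 4 + w - x$ ($O{\left(x,w \right)} = - x + \left(w + 4\right) = - x + \left(4 + w\right) = 4 + w - x$)
$M = \frac{5463427225}{64516}$ ($M = \left(\frac{1}{254} + 291\right)^{2} = \left(\frac{73915}{254}\right)^{2} = \frac{5463427225}{64516} \approx 84683.0$)
$O{\left(5,-3 \right)} M = \left(4 - 3 - 5\right) \frac{5463427225}{64516} = \left(-4\right) \frac{5463427225}{64516} = - \frac{5463427225}{16129}$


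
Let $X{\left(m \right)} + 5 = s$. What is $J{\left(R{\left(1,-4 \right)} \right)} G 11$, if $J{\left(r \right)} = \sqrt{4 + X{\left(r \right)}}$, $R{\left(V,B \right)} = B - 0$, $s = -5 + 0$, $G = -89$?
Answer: $- 979 i \sqrt{6} \approx - 2398.1 i$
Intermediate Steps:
$s = -5$
$X{\left(m \right)} = -10$ ($X{\left(m \right)} = -5 - 5 = -10$)
$R{\left(V,B \right)} = B$ ($R{\left(V,B \right)} = B + 0 = B$)
$J{\left(r \right)} = i \sqrt{6}$ ($J{\left(r \right)} = \sqrt{4 - 10} = \sqrt{-6} = i \sqrt{6}$)
$J{\left(R{\left(1,-4 \right)} \right)} G 11 = i \sqrt{6} \left(-89\right) 11 = - 89 i \sqrt{6} \cdot 11 = - 979 i \sqrt{6}$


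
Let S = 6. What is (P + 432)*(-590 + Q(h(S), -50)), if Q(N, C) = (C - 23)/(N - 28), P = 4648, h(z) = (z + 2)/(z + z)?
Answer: -122328940/41 ≈ -2.9836e+6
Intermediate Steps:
h(z) = (2 + z)/(2*z) (h(z) = (2 + z)/((2*z)) = (2 + z)*(1/(2*z)) = (2 + z)/(2*z))
Q(N, C) = (-23 + C)/(-28 + N)
(P + 432)*(-590 + Q(h(S), -50)) = (4648 + 432)*(-590 + (-23 - 50)/(-28 + (1/2)*(2 + 6)/6)) = 5080*(-590 - 73/(-28 + (1/2)*(1/6)*8)) = 5080*(-590 - 73/(-28 + 2/3)) = 5080*(-590 - 73/(-82/3)) = 5080*(-590 - 3/82*(-73)) = 5080*(-590 + 219/82) = 5080*(-48161/82) = -122328940/41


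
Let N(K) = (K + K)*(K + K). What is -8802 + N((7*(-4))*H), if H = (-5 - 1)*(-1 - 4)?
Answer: 2813598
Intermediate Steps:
H = 30 (H = -6*(-5) = 30)
N(K) = 4*K² (N(K) = (2*K)*(2*K) = 4*K²)
-8802 + N((7*(-4))*H) = -8802 + 4*((7*(-4))*30)² = -8802 + 4*(-28*30)² = -8802 + 4*(-840)² = -8802 + 4*705600 = -8802 + 2822400 = 2813598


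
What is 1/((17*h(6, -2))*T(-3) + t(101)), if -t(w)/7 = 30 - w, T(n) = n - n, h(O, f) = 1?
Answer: 1/497 ≈ 0.0020121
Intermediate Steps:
T(n) = 0
t(w) = -210 + 7*w (t(w) = -7*(30 - w) = -210 + 7*w)
1/((17*h(6, -2))*T(-3) + t(101)) = 1/((17*1)*0 + (-210 + 7*101)) = 1/(17*0 + (-210 + 707)) = 1/(0 + 497) = 1/497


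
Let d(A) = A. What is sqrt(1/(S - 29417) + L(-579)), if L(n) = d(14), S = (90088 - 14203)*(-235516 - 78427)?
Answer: sqrt(1986472704093545680251)/11911796986 ≈ 3.7417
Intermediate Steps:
S = -23823564555 (S = 75885*(-313943) = -23823564555)
L(n) = 14
sqrt(1/(S - 29417) + L(-579)) = sqrt(1/(-23823564555 - 29417) + 14) = sqrt(1/(-23823593972) + 14) = sqrt(-1/23823593972 + 14) = sqrt(333530315607/23823593972) = sqrt(1986472704093545680251)/11911796986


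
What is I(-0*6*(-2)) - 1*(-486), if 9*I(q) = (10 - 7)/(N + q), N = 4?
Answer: 5833/12 ≈ 486.08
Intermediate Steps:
I(q) = 1/(3*(4 + q)) (I(q) = ((10 - 7)/(4 + q))/9 = (3/(4 + q))/9 = 1/(3*(4 + q)))
I(-0*6*(-2)) - 1*(-486) = 1/(3*(4 - 0*6*(-2))) - 1*(-486) = 1/(3*(4 - 3*0*(-2))) + 486 = 1/(3*(4 + 0*(-2))) + 486 = 1/(3*(4 + 0)) + 486 = (1/3)/4 + 486 = (1/3)*(1/4) + 486 = 1/12 + 486 = 5833/12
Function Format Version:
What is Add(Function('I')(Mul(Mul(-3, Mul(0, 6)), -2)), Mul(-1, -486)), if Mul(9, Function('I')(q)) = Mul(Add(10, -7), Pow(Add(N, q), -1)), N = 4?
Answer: Rational(5833, 12) ≈ 486.08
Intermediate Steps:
Function('I')(q) = Mul(Rational(1, 3), Pow(Add(4, q), -1)) (Function('I')(q) = Mul(Rational(1, 9), Mul(Add(10, -7), Pow(Add(4, q), -1))) = Mul(Rational(1, 9), Mul(3, Pow(Add(4, q), -1))) = Mul(Rational(1, 3), Pow(Add(4, q), -1)))
Add(Function('I')(Mul(Mul(-3, Mul(0, 6)), -2)), Mul(-1, -486)) = Add(Mul(Rational(1, 3), Pow(Add(4, Mul(Mul(-3, Mul(0, 6)), -2)), -1)), Mul(-1, -486)) = Add(Mul(Rational(1, 3), Pow(Add(4, Mul(Mul(-3, 0), -2)), -1)), 486) = Add(Mul(Rational(1, 3), Pow(Add(4, Mul(0, -2)), -1)), 486) = Add(Mul(Rational(1, 3), Pow(Add(4, 0), -1)), 486) = Add(Mul(Rational(1, 3), Pow(4, -1)), 486) = Add(Mul(Rational(1, 3), Rational(1, 4)), 486) = Add(Rational(1, 12), 486) = Rational(5833, 12)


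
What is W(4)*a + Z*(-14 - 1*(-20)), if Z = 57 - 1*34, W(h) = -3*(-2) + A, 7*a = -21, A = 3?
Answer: 111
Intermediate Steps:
a = -3 (a = (1/7)*(-21) = -3)
W(h) = 9 (W(h) = -3*(-2) + 3 = 6 + 3 = 9)
Z = 23 (Z = 57 - 34 = 23)
W(4)*a + Z*(-14 - 1*(-20)) = 9*(-3) + 23*(-14 - 1*(-20)) = -27 + 23*(-14 + 20) = -27 + 23*6 = -27 + 138 = 111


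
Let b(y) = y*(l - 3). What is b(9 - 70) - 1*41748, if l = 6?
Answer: -41931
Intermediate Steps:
b(y) = 3*y (b(y) = y*(6 - 3) = y*3 = 3*y)
b(9 - 70) - 1*41748 = 3*(9 - 70) - 1*41748 = 3*(-61) - 41748 = -183 - 41748 = -41931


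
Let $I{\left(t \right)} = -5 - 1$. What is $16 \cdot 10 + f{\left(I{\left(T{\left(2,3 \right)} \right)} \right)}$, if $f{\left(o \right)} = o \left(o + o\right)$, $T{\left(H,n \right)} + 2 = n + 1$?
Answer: $232$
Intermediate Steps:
$T{\left(H,n \right)} = -1 + n$ ($T{\left(H,n \right)} = -2 + \left(n + 1\right) = -2 + \left(1 + n\right) = -1 + n$)
$I{\left(t \right)} = -6$ ($I{\left(t \right)} = -5 - 1 = -6$)
$f{\left(o \right)} = 2 o^{2}$ ($f{\left(o \right)} = o 2 o = 2 o^{2}$)
$16 \cdot 10 + f{\left(I{\left(T{\left(2,3 \right)} \right)} \right)} = 16 \cdot 10 + 2 \left(-6\right)^{2} = 160 + 2 \cdot 36 = 160 + 72 = 232$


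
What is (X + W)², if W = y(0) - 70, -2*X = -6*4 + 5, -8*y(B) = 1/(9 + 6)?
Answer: 52722121/14400 ≈ 3661.3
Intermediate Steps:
y(B) = -1/120 (y(B) = -1/(8*(9 + 6)) = -⅛/15 = -⅛*1/15 = -1/120)
X = 19/2 (X = -(-6*4 + 5)/2 = -(-24 + 5)/2 = -½*(-19) = 19/2 ≈ 9.5000)
W = -8401/120 (W = -1/120 - 70 = -8401/120 ≈ -70.008)
(X + W)² = (19/2 - 8401/120)² = (-7261/120)² = 52722121/14400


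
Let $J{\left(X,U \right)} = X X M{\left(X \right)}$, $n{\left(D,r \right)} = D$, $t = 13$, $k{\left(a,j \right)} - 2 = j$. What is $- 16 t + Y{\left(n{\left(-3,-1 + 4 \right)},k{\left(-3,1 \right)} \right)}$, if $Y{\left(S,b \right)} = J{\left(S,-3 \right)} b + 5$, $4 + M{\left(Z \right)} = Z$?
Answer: $-392$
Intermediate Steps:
$M{\left(Z \right)} = -4 + Z$
$k{\left(a,j \right)} = 2 + j$
$J{\left(X,U \right)} = X^{2} \left(-4 + X\right)$ ($J{\left(X,U \right)} = X X \left(-4 + X\right) = X^{2} \left(-4 + X\right)$)
$Y{\left(S,b \right)} = 5 + b S^{2} \left(-4 + S\right)$ ($Y{\left(S,b \right)} = S^{2} \left(-4 + S\right) b + 5 = b S^{2} \left(-4 + S\right) + 5 = 5 + b S^{2} \left(-4 + S\right)$)
$- 16 t + Y{\left(n{\left(-3,-1 + 4 \right)},k{\left(-3,1 \right)} \right)} = \left(-16\right) 13 + \left(5 + \left(2 + 1\right) \left(-3\right)^{2} \left(-4 - 3\right)\right) = -208 + \left(5 + 3 \cdot 9 \left(-7\right)\right) = -208 + \left(5 - 189\right) = -208 - 184 = -392$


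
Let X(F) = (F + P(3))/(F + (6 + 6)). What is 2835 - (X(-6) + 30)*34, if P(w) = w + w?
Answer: 1815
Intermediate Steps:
P(w) = 2*w
X(F) = (6 + F)/(12 + F) (X(F) = (F + 2*3)/(F + (6 + 6)) = (F + 6)/(F + 12) = (6 + F)/(12 + F))
2835 - (X(-6) + 30)*34 = 2835 - ((6 - 6)/(12 - 6) + 30)*34 = 2835 - (0/6 + 30)*34 = 2835 - ((1/6)*0 + 30)*34 = 2835 - (0 + 30)*34 = 2835 - 30*34 = 2835 - 1*1020 = 2835 - 1020 = 1815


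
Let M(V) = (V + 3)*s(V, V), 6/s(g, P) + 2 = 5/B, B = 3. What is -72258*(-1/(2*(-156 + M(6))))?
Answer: -12043/106 ≈ -113.61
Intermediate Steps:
s(g, P) = -18 (s(g, P) = 6/(-2 + 5/3) = 6/(-⅓) = 6*(-3) = -18)
M(V) = -54 - 18*V (M(V) = (V + 3)*(-18) = (3 + V)*(-18) = -54 - 18*V)
-72258*(-1/(2*(-156 + M(6)))) = -72258*(-1/(2*(-156 + (-54 - 18*6)))) = -72258*(-1/(2*(-156 + (-54 - 108)))) = -72258*(-1/(2*(-156 - 162))) = -72258/((-2*(-318))) = -72258/636 = -72258*1/636 = -12043/106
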